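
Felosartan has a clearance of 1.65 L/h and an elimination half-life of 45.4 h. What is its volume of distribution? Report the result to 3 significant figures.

108 L

k = ln 2 / t½ = ln 2 / 45.4 = 0.01527 h⁻¹
V = CL / k = 1.65 / 0.01527 ≈ 108 L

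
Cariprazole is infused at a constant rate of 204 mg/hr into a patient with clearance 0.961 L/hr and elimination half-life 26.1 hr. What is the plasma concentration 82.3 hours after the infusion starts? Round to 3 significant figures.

Css = rate / CL = 204 / 0.961 = 212.3 mg/L
k = ln 2 / 26.1 = 0.02656 hr⁻¹
C(t) = Css (1 − e^(−kt)) = 212.3 × (1 − e^(−2.186)) = 212.3 × 0.8876 ≈ 188 mg/L

188 mg/L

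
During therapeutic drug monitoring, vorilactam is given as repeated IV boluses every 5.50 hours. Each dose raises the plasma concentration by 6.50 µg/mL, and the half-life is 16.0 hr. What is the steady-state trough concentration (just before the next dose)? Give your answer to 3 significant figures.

k = ln 2 / 16.0 = 0.04332 hr⁻¹
Fraction remaining after one interval: e^(−kτ) = e^(−0.04332 × 5.50) = 0.7880
R = 1 / (1 − 0.7880) = 4.717
Css,max = 6.50 × 4.717 = 30.66 µg/mL
Css,min = Css,max × e^(−kτ) = 30.66 × 0.7880 ≈ 24.2 µg/mL

24.2 µg/mL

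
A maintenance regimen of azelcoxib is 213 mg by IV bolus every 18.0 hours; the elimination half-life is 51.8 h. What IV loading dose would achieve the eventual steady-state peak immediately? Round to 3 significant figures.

995 mg

k = ln 2 / 51.8 = 0.01338 h⁻¹
Accumulation ratio R = 1 / (1 − e^(−kτ)) = 1 / (1 − e^(−0.01338×18.0)) = 1 / (1 − 0.7860) = 4.672
Loading dose = maintenance dose × R = 213 × 4.672 ≈ 995 mg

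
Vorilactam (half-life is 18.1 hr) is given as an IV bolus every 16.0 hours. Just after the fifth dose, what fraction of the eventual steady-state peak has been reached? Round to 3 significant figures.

k = ln 2 / 18.1 = 0.03830 hr⁻¹
f_n = 1 − e^(−nkτ) = 1 − e^(−5 × 0.03830 × 16.0) = 1 − e^(−3.064) = 1 − 0.04672 ≈ 0.953

0.953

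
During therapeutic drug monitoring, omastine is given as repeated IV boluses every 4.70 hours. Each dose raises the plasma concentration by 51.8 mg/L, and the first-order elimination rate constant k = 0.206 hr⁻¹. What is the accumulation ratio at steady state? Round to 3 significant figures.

1.61

Fraction remaining after one interval: e^(−kτ) = e^(−0.2060 × 4.70) = 0.3798
R = 1 / (1 − 0.3798) = 1 / 0.6202 ≈ 1.61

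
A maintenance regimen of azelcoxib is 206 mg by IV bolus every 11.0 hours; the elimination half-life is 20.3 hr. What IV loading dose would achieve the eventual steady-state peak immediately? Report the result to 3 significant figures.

k = ln 2 / 20.3 = 0.03415 hr⁻¹
Accumulation ratio R = 1 / (1 − e^(−kτ)) = 1 / (1 − e^(−0.03415×11.0)) = 1 / (1 − 0.6869) = 3.194
Loading dose = maintenance dose × R = 206 × 3.194 ≈ 658 mg

658 mg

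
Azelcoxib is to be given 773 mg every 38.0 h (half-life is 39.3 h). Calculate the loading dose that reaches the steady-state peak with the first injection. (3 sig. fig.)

k = ln 2 / 39.3 = 0.01764 h⁻¹
Accumulation ratio R = 1 / (1 − e^(−kτ)) = 1 / (1 − e^(−0.01764×38.0)) = 1 / (1 − 0.5116) = 2.047
Loading dose = maintenance dose × R = 773 × 2.047 ≈ 1580 mg

1580 mg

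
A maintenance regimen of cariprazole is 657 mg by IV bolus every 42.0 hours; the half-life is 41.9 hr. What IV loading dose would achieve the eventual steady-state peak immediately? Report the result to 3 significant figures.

k = ln 2 / 41.9 = 0.01654 hr⁻¹
Accumulation ratio R = 1 / (1 − e^(−kτ)) = 1 / (1 − e^(−0.01654×42.0)) = 1 / (1 − 0.4992) = 1.997
Loading dose = maintenance dose × R = 657 × 1.997 ≈ 1310 mg

1310 mg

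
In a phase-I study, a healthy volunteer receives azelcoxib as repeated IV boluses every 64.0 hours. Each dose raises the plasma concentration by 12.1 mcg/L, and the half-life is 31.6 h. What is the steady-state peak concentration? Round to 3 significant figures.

k = ln 2 / 31.6 = 0.02194 h⁻¹
Fraction remaining after one interval: e^(−kτ) = e^(−0.02194 × 64.0) = 0.2457
R = 1 / (1 − 0.2457) = 1.326
Css,max = 12.1 × 1.326 ≈ 16.0 mcg/L

16.0 mcg/L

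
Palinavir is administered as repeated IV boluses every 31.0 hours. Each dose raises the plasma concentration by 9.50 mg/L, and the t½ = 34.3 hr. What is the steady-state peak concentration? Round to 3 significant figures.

k = ln 2 / 34.3 = 0.02021 hr⁻¹
Fraction remaining after one interval: e^(−kτ) = e^(−0.02021 × 31.0) = 0.5345
R = 1 / (1 − 0.5345) = 2.148
Css,max = 9.50 × 2.148 ≈ 20.4 mg/L

20.4 mg/L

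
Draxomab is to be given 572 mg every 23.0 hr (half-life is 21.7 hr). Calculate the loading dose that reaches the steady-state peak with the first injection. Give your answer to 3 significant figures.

1100 mg

k = ln 2 / 21.7 = 0.03194 hr⁻¹
Accumulation ratio R = 1 / (1 − e^(−kτ)) = 1 / (1 − e^(−0.03194×23.0)) = 1 / (1 − 0.4797) = 1.922
Loading dose = maintenance dose × R = 572 × 1.922 ≈ 1100 mg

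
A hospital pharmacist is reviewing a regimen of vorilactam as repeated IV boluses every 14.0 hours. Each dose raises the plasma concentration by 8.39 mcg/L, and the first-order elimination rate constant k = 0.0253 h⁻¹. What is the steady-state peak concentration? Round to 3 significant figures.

28.1 mcg/L

Fraction remaining after one interval: e^(−kτ) = e^(−0.02530 × 14.0) = 0.7017
R = 1 / (1 − 0.7017) = 3.353
Css,max = 8.39 × 3.353 ≈ 28.1 mcg/L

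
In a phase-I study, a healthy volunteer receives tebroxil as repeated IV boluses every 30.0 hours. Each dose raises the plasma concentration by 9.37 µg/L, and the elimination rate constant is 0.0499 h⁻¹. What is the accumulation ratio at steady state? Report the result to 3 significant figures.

Fraction remaining after one interval: e^(−kτ) = e^(−0.04990 × 30.0) = 0.2238
R = 1 / (1 − 0.2238) = 1 / 0.7762 ≈ 1.29

1.29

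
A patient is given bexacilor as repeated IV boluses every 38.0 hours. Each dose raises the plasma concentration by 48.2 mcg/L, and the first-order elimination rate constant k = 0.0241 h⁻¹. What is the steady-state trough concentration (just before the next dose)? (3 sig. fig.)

32.2 mcg/L

Fraction remaining after one interval: e^(−kτ) = e^(−0.02410 × 38.0) = 0.4002
R = 1 / (1 − 0.4002) = 1.667
Css,max = 48.2 × 1.667 = 80.36 mcg/L
Css,min = Css,max × e^(−kτ) = 80.36 × 0.4002 ≈ 32.2 mcg/L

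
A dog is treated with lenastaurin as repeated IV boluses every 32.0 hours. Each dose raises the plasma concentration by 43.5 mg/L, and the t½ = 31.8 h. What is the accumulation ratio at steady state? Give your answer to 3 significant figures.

1.99

k = ln 2 / 31.8 = 0.02180 h⁻¹
Fraction remaining after one interval: e^(−kτ) = e^(−0.02180 × 32.0) = 0.4978
R = 1 / (1 − 0.4978) = 1 / 0.5022 ≈ 1.99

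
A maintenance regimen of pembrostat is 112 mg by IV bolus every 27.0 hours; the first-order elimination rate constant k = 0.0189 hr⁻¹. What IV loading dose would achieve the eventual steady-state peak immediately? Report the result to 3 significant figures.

Accumulation ratio R = 1 / (1 − e^(−kτ)) = 1 / (1 − e^(−0.01890×27.0)) = 1 / (1 − 0.6003) = 2.502
Loading dose = maintenance dose × R = 112 × 2.502 ≈ 280 mg

280 mg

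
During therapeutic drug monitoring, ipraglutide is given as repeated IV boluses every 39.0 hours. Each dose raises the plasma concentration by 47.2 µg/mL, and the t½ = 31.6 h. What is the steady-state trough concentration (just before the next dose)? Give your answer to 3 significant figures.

34.9 µg/mL

k = ln 2 / 31.6 = 0.02194 h⁻¹
Fraction remaining after one interval: e^(−kτ) = e^(−0.02194 × 39.0) = 0.4251
R = 1 / (1 − 0.4251) = 1.739
Css,max = 47.2 × 1.739 = 82.10 µg/mL
Css,min = Css,max × e^(−kτ) = 82.10 × 0.4251 ≈ 34.9 µg/mL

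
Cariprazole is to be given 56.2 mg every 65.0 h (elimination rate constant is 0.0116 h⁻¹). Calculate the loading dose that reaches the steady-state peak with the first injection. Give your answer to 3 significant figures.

106 mg

Accumulation ratio R = 1 / (1 − e^(−kτ)) = 1 / (1 − e^(−0.01160×65.0)) = 1 / (1 − 0.4705) = 1.889
Loading dose = maintenance dose × R = 56.2 × 1.889 ≈ 106 mg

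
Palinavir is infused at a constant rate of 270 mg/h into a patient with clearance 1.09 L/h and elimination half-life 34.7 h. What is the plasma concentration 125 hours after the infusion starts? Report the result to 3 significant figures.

227 mg/L

Css = rate / CL = 270 / 1.09 = 247.7 mg/L
k = ln 2 / 34.7 = 0.01998 h⁻¹
C(t) = Css (1 − e^(−kt)) = 247.7 × (1 − e^(−2.497)) = 247.7 × 0.9177 ≈ 227 mg/L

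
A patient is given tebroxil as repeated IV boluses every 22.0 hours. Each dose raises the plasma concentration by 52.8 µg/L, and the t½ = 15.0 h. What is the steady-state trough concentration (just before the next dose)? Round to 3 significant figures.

k = ln 2 / 15.0 = 0.04621 h⁻¹
Fraction remaining after one interval: e^(−kτ) = e^(−0.04621 × 22.0) = 0.3618
R = 1 / (1 − 0.3618) = 1.567
Css,max = 52.8 × 1.567 = 82.73 µg/L
Css,min = Css,max × e^(−kτ) = 82.73 × 0.3618 ≈ 29.9 µg/L

29.9 µg/L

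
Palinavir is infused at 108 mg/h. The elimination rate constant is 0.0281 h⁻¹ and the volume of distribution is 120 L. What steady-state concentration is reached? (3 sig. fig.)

CL = k · V = 0.0281 × 120 = 3.372 L/h
Css = rate / CL = 108 / 3.372 ≈ 32.0 mg/L

32.0 mg/L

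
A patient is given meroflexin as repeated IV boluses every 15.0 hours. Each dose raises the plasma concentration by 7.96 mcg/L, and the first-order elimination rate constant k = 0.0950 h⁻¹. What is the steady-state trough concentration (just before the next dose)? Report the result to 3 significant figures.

Fraction remaining after one interval: e^(−kτ) = e^(−0.09500 × 15.0) = 0.2405
R = 1 / (1 − 0.2405) = 1.317
Css,max = 7.96 × 1.317 = 10.48 mcg/L
Css,min = Css,max × e^(−kτ) = 10.48 × 0.2405 ≈ 2.52 mcg/L

2.52 mcg/L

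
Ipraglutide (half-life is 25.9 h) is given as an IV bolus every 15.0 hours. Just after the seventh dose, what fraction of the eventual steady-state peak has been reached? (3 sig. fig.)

k = ln 2 / 25.9 = 0.02676 h⁻¹
f_n = 1 − e^(−nkτ) = 1 − e^(−7 × 0.02676 × 15.0) = 1 − e^(−2.810) = 1 − 0.06020 ≈ 0.940

0.940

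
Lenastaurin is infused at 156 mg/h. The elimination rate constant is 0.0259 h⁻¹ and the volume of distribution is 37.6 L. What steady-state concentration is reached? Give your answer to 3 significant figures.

160 mg/L

CL = k · V = 0.0259 × 37.6 = 0.9738 L/h
Css = rate / CL = 156 / 0.9738 ≈ 160 mg/L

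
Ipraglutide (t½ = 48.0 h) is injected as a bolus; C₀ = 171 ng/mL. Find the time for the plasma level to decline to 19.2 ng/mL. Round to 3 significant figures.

k = ln 2 / 48.0 = 0.01444 h⁻¹
C(t) = C₀ e^(−kt)  ⇒  t = ln(C₀/C) / k
t = ln(171/19.2) / 0.01444 = 2.187 / 0.01444 ≈ 151 hours

151 hours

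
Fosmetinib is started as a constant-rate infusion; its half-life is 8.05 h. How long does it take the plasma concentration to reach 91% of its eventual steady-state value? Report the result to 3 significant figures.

k = ln 2 / 8.05 = 0.08611 h⁻¹
f = 1 − e^(−kt)  ⇒  t = −ln(1 − f) / k
t = −ln(1 − 0.91) / 0.08611 = 2.408 / 0.08611 ≈ 28.0 hours

28.0 hours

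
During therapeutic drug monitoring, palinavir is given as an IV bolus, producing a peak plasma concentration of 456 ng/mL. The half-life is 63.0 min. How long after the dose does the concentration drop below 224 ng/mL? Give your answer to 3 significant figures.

k = ln 2 / 63.0 = 0.01100 min⁻¹
C(t) = C₀ e^(−kt)  ⇒  t = ln(C₀/C) / k
t = ln(456/224) / 0.01100 = 0.7108 / 0.01100 ≈ 64.6 minutes

64.6 minutes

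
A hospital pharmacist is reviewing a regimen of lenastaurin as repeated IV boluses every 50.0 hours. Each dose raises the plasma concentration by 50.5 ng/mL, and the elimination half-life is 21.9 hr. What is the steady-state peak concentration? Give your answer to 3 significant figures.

k = ln 2 / 21.9 = 0.03165 hr⁻¹
Fraction remaining after one interval: e^(−kτ) = e^(−0.03165 × 50.0) = 0.2055
R = 1 / (1 − 0.2055) = 1.259
Css,max = 50.5 × 1.259 ≈ 63.6 ng/mL

63.6 ng/mL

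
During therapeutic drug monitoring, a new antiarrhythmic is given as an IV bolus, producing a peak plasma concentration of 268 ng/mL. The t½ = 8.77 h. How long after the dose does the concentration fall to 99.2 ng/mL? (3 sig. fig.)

12.6 hours

k = ln 2 / 8.77 = 0.07904 h⁻¹
C(t) = C₀ e^(−kt)  ⇒  t = ln(C₀/C) / k
t = ln(268/99.2) / 0.07904 = 0.9938 / 0.07904 ≈ 12.6 hours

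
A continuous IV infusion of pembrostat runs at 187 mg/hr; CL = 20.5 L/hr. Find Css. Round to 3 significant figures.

Css = infusion rate / CL = 187 / 20.5 ≈ 9.12 µg/mL

9.12 µg/mL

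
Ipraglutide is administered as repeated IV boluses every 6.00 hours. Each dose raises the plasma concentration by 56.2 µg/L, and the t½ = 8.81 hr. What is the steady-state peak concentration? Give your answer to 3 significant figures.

k = ln 2 / 8.81 = 0.07868 hr⁻¹
Fraction remaining after one interval: e^(−kτ) = e^(−0.07868 × 6.00) = 0.6237
R = 1 / (1 − 0.6237) = 2.658
Css,max = 56.2 × 2.658 ≈ 149 µg/L

149 µg/L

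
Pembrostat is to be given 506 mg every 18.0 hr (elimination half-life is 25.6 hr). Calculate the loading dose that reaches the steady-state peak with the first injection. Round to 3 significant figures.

1310 mg

k = ln 2 / 25.6 = 0.02708 hr⁻¹
Accumulation ratio R = 1 / (1 − e^(−kτ)) = 1 / (1 − e^(−0.02708×18.0)) = 1 / (1 − 0.6142) = 2.592
Loading dose = maintenance dose × R = 506 × 2.592 ≈ 1310 mg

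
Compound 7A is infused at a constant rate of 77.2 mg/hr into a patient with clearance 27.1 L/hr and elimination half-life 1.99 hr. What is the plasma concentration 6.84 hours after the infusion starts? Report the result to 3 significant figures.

2.59 µg/mL

Css = rate / CL = 77.2 / 27.1 = 2.849 µg/mL
k = ln 2 / 1.99 = 0.3483 hr⁻¹
C(t) = Css (1 − e^(−kt)) = 2.849 × (1 − e^(−2.382)) = 2.849 × 0.9077 ≈ 2.59 µg/mL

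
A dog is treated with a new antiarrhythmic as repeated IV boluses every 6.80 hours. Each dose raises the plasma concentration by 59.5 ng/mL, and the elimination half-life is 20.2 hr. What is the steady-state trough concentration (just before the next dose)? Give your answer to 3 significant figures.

226 ng/mL

k = ln 2 / 20.2 = 0.03431 hr⁻¹
Fraction remaining after one interval: e^(−kτ) = e^(−0.03431 × 6.80) = 0.7919
R = 1 / (1 − 0.7919) = 4.805
Css,max = 59.5 × 4.805 = 285.9 ng/mL
Css,min = Css,max × e^(−kτ) = 285.9 × 0.7919 ≈ 226 ng/mL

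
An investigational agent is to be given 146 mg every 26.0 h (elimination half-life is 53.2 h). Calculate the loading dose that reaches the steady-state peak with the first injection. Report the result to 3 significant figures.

k = ln 2 / 53.2 = 0.01303 h⁻¹
Accumulation ratio R = 1 / (1 − e^(−kτ)) = 1 / (1 − e^(−0.01303×26.0)) = 1 / (1 − 0.7127) = 3.480
Loading dose = maintenance dose × R = 146 × 3.480 ≈ 508 mg

508 mg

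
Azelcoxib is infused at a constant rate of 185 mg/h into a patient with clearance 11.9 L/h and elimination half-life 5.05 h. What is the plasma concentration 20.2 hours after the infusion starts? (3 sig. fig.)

Css = rate / CL = 185 / 11.9 = 15.55 µg/mL
k = ln 2 / 5.05 = 0.1373 h⁻¹
C(t) = Css (1 − e^(−kt)) = 15.55 × (1 − e^(−2.773)) = 15.55 × 0.9375 ≈ 14.6 µg/mL

14.6 µg/mL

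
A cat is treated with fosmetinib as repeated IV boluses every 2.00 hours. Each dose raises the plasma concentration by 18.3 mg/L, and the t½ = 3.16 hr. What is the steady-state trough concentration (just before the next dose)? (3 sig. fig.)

33.2 mg/L

k = ln 2 / 3.16 = 0.2194 hr⁻¹
Fraction remaining after one interval: e^(−kτ) = e^(−0.2194 × 2.00) = 0.6449
R = 1 / (1 − 0.6449) = 2.816
Css,max = 18.3 × 2.816 = 51.53 mg/L
Css,min = Css,max × e^(−kτ) = 51.53 × 0.6449 ≈ 33.2 mg/L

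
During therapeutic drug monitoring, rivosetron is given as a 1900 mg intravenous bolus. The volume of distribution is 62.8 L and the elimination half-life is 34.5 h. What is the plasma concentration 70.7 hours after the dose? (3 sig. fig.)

C₀ = dose / V = 1900 / 62.8 = 30.25 mg/L
k = ln 2 / 34.5 = 0.02009 h⁻¹
C(t) = C₀ e^(−kt) = 30.25 × e^(−0.02009 × 70.7) = 30.25 × e^(−1.420) = 30.25 × 0.2416 ≈ 7.31 mg/L

7.31 mg/L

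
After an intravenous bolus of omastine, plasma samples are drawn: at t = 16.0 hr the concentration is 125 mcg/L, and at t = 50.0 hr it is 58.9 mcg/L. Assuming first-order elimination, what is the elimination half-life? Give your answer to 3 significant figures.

31.3 hours

k = ln(C₁/C₂) / (t₂ − t₁) = ln(125/58.9) / (50.0 − 16.0)
  = 0.7525 / 34.00 = 0.02213 hr⁻¹
t½ = ln 2 / k = ln 2 / 0.02213 ≈ 31.3 hours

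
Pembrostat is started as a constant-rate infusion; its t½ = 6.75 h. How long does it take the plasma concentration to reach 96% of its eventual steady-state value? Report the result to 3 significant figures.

k = ln 2 / 6.75 = 0.1027 h⁻¹
f = 1 − e^(−kt)  ⇒  t = −ln(1 − f) / k
t = −ln(1 − 0.96) / 0.1027 = 3.219 / 0.1027 ≈ 31.3 hours

31.3 hours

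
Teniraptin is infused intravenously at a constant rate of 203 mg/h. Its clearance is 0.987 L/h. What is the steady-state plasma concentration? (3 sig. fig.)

Css = infusion rate / CL = 203 / 0.987 ≈ 206 mg/L

206 mg/L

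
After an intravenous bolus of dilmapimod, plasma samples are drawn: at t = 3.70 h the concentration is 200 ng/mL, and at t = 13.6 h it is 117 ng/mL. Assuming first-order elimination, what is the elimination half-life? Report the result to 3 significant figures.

k = ln(C₁/C₂) / (t₂ − t₁) = ln(200/117) / (13.6 − 3.70)
  = 0.5361 / 9.900 = 0.05416 h⁻¹
t½ = ln 2 / k = ln 2 / 0.05416 ≈ 12.8 hours

12.8 hours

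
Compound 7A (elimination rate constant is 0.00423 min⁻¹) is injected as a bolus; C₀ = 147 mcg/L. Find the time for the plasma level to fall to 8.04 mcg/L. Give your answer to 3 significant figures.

C(t) = C₀ e^(−kt)  ⇒  t = ln(C₀/C) / k
t = ln(147/8.04) / 0.004230 = 2.906 / 0.004230 ≈ 687 minutes

687 minutes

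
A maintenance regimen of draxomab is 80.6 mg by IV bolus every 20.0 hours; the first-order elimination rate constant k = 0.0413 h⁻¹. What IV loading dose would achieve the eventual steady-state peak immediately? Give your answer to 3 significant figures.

143 mg

Accumulation ratio R = 1 / (1 − e^(−kτ)) = 1 / (1 − e^(−0.04130×20.0)) = 1 / (1 − 0.4378) = 1.779
Loading dose = maintenance dose × R = 80.6 × 1.779 ≈ 143 mg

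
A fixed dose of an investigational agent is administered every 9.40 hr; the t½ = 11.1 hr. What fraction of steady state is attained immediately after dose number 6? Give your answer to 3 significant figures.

k = ln 2 / 11.1 = 0.06245 hr⁻¹
f_n = 1 − e^(−nkτ) = 1 − e^(−6 × 0.06245 × 9.40) = 1 − e^(−3.522) = 1 − 0.02954 ≈ 0.970

0.970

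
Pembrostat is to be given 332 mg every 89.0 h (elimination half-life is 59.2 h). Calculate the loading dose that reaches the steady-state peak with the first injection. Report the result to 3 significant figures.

k = ln 2 / 59.2 = 0.01171 h⁻¹
Accumulation ratio R = 1 / (1 − e^(−kτ)) = 1 / (1 − e^(−0.01171×89.0)) = 1 / (1 − 0.3527) = 1.545
Loading dose = maintenance dose × R = 332 × 1.545 ≈ 513 mg

513 mg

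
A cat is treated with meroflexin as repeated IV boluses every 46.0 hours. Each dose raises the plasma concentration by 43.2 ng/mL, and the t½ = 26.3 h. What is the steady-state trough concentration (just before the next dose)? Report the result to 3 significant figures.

k = ln 2 / 26.3 = 0.02636 h⁻¹
Fraction remaining after one interval: e^(−kτ) = e^(−0.02636 × 46.0) = 0.2975
R = 1 / (1 − 0.2975) = 1.423
Css,max = 43.2 × 1.423 = 61.49 ng/mL
Css,min = Css,max × e^(−kτ) = 61.49 × 0.2975 ≈ 18.3 ng/mL

18.3 ng/mL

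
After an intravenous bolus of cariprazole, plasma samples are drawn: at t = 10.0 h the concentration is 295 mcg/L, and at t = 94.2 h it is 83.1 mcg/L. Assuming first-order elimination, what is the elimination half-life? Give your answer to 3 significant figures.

46.1 hours

k = ln(C₁/C₂) / (t₂ − t₁) = ln(295/83.1) / (94.2 − 10.0)
  = 1.267 / 84.20 = 0.01505 h⁻¹
t½ = ln 2 / k = ln 2 / 0.01505 ≈ 46.1 hours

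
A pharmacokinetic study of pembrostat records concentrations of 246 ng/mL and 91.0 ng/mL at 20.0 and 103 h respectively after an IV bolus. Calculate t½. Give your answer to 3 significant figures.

k = ln(C₁/C₂) / (t₂ − t₁) = ln(246/91.0) / (103 − 20.0)
  = 0.9945 / 83.00 = 0.01198 h⁻¹
t½ = ln 2 / k = ln 2 / 0.01198 ≈ 57.9 hours

57.9 hours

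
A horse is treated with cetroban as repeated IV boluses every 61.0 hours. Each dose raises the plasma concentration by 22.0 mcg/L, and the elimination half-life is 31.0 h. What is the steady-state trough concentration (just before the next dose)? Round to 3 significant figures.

7.56 mcg/L

k = ln 2 / 31.0 = 0.02236 h⁻¹
Fraction remaining after one interval: e^(−kτ) = e^(−0.02236 × 61.0) = 0.2557
R = 1 / (1 − 0.2557) = 1.343
Css,max = 22.0 × 1.343 = 29.56 mcg/L
Css,min = Css,max × e^(−kτ) = 29.56 × 0.2557 ≈ 7.56 mcg/L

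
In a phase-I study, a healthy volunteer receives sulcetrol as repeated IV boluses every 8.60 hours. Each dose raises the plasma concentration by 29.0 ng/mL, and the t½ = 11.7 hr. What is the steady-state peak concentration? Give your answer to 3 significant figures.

k = ln 2 / 11.7 = 0.05924 hr⁻¹
Fraction remaining after one interval: e^(−kτ) = e^(−0.05924 × 8.60) = 0.6008
R = 1 / (1 − 0.6008) = 2.505
Css,max = 29.0 × 2.505 ≈ 72.6 ng/mL

72.6 ng/mL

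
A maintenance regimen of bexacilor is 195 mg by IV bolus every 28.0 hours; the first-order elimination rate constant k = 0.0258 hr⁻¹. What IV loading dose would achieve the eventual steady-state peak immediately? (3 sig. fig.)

379 mg

Accumulation ratio R = 1 / (1 − e^(−kτ)) = 1 / (1 − e^(−0.02580×28.0)) = 1 / (1 − 0.4856) = 1.944
Loading dose = maintenance dose × R = 195 × 1.944 ≈ 379 mg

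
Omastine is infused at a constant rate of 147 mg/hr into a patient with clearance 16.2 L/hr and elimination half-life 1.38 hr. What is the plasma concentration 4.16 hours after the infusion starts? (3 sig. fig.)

7.95 mg/L

Css = rate / CL = 147 / 16.2 = 9.074 mg/L
k = ln 2 / 1.38 = 0.5023 hr⁻¹
C(t) = Css (1 − e^(−kt)) = 9.074 × (1 − e^(−2.089)) = 9.074 × 0.8762 ≈ 7.95 mg/L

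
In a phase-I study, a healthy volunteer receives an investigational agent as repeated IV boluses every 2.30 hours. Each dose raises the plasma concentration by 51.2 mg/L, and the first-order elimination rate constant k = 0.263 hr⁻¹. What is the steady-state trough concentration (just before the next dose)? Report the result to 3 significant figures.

61.6 mg/L

Fraction remaining after one interval: e^(−kτ) = e^(−0.2630 × 2.30) = 0.5461
R = 1 / (1 − 0.5461) = 2.203
Css,max = 51.2 × 2.203 = 112.8 mg/L
Css,min = Css,max × e^(−kτ) = 112.8 × 0.5461 ≈ 61.6 mg/L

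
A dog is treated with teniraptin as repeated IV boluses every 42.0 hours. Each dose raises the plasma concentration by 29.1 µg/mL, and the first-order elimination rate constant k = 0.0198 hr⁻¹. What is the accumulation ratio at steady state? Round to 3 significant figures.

1.77

Fraction remaining after one interval: e^(−kτ) = e^(−0.01980 × 42.0) = 0.4354
R = 1 / (1 − 0.4354) = 1 / 0.5646 ≈ 1.77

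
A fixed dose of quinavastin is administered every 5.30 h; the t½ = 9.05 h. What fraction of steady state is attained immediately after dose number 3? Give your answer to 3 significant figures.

k = ln 2 / 9.05 = 0.07659 h⁻¹
f_n = 1 − e^(−nkτ) = 1 − e^(−3 × 0.07659 × 5.30) = 1 − e^(−1.218) = 1 − 0.2959 ≈ 0.704

0.704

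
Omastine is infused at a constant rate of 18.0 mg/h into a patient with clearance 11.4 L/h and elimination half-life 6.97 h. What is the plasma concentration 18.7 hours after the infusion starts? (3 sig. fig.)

Css = rate / CL = 18.0 / 11.4 = 1.579 mg/L
k = ln 2 / 6.97 = 0.09945 h⁻¹
C(t) = Css (1 − e^(−kt)) = 1.579 × (1 − e^(−1.860)) = 1.579 × 0.8443 ≈ 1.33 mg/L

1.33 mg/L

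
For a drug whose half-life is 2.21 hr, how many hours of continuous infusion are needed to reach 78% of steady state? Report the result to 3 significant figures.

k = ln 2 / 2.21 = 0.3136 hr⁻¹
f = 1 − e^(−kt)  ⇒  t = −ln(1 − f) / k
t = −ln(1 − 0.78) / 0.3136 = 1.514 / 0.3136 ≈ 4.83 hours

4.83 hours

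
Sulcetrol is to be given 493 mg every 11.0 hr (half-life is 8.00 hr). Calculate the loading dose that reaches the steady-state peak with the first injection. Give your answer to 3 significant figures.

802 mg

k = ln 2 / 8.00 = 0.08664 hr⁻¹
Accumulation ratio R = 1 / (1 − e^(−kτ)) = 1 / (1 − e^(−0.08664×11.0)) = 1 / (1 − 0.3856) = 1.627
Loading dose = maintenance dose × R = 493 × 1.627 ≈ 802 mg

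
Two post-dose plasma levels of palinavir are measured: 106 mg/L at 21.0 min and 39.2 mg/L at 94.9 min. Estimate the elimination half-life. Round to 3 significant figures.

k = ln(C₁/C₂) / (t₂ − t₁) = ln(106/39.2) / (94.9 − 21.0)
  = 0.9948 / 73.90 = 0.01346 min⁻¹
t½ = ln 2 / k = ln 2 / 0.01346 ≈ 51.5 minutes

51.5 minutes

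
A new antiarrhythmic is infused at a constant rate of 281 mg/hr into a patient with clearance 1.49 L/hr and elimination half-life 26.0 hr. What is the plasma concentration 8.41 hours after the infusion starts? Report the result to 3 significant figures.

Css = rate / CL = 281 / 1.49 = 188.6 mg/L
k = ln 2 / 26.0 = 0.02666 hr⁻¹
C(t) = Css (1 − e^(−kt)) = 188.6 × (1 − e^(−0.2242)) = 188.6 × 0.2008 ≈ 37.9 mg/L

37.9 mg/L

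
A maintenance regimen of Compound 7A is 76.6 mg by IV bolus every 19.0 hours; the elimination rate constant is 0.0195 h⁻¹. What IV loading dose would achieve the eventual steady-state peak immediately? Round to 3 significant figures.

247 mg

Accumulation ratio R = 1 / (1 − e^(−kτ)) = 1 / (1 − e^(−0.01950×19.0)) = 1 / (1 − 0.6904) = 3.230
Loading dose = maintenance dose × R = 76.6 × 3.230 ≈ 247 mg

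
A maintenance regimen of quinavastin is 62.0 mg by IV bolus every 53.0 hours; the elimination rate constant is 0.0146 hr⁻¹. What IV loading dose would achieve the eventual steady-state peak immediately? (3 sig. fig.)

115 mg

Accumulation ratio R = 1 / (1 − e^(−kτ)) = 1 / (1 − e^(−0.01460×53.0)) = 1 / (1 − 0.4613) = 1.856
Loading dose = maintenance dose × R = 62.0 × 1.856 ≈ 115 mg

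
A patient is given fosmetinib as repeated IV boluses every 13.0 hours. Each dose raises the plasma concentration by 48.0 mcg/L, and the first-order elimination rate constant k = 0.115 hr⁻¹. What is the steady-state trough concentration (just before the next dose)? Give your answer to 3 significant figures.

13.9 mcg/L

Fraction remaining after one interval: e^(−kτ) = e^(−0.1150 × 13.0) = 0.2242
R = 1 / (1 − 0.2242) = 1.289
Css,max = 48.0 × 1.289 = 61.88 mcg/L
Css,min = Css,max × e^(−kτ) = 61.88 × 0.2242 ≈ 13.9 mcg/L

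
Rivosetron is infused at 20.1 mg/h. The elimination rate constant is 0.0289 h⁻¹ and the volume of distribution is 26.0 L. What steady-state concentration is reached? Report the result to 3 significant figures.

CL = k · V = 0.0289 × 26.0 = 0.7514 L/h
Css = rate / CL = 20.1 / 0.7514 ≈ 26.8 mg/L

26.8 mg/L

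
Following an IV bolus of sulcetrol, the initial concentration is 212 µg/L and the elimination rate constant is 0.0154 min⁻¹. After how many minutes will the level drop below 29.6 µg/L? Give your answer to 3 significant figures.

C(t) = C₀ e^(−kt)  ⇒  t = ln(C₀/C) / k
t = ln(212/29.6) / 0.01540 = 1.969 / 0.01540 ≈ 128 minutes

128 minutes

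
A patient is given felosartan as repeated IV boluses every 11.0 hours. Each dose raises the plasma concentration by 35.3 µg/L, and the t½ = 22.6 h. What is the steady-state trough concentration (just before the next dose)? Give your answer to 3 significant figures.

88.0 µg/L

k = ln 2 / 22.6 = 0.03067 h⁻¹
Fraction remaining after one interval: e^(−kτ) = e^(−0.03067 × 11.0) = 0.7136
R = 1 / (1 − 0.7136) = 3.492
Css,max = 35.3 × 3.492 = 123.3 µg/L
Css,min = Css,max × e^(−kτ) = 123.3 × 0.7136 ≈ 88.0 µg/L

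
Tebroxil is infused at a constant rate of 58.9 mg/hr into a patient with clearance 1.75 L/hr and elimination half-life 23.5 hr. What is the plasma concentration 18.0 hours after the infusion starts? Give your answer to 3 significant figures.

13.9 mg/L

Css = rate / CL = 58.9 / 1.75 = 33.66 mg/L
k = ln 2 / 23.5 = 0.02950 hr⁻¹
C(t) = Css (1 − e^(−kt)) = 33.66 × (1 − e^(−0.5309)) = 33.66 × 0.4119 ≈ 13.9 mg/L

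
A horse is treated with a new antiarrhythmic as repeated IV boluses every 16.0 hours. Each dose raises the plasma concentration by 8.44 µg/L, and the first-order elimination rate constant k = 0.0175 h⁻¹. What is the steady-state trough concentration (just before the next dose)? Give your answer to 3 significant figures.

Fraction remaining after one interval: e^(−kτ) = e^(−0.01750 × 16.0) = 0.7558
R = 1 / (1 − 0.7558) = 4.095
Css,max = 8.44 × 4.095 = 34.56 µg/L
Css,min = Css,max × e^(−kτ) = 34.56 × 0.7558 ≈ 26.1 µg/L

26.1 µg/L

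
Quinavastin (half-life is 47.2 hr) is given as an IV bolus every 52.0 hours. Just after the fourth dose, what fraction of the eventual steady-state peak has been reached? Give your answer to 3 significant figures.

0.953

k = ln 2 / 47.2 = 0.01469 hr⁻¹
f_n = 1 − e^(−nkτ) = 1 − e^(−4 × 0.01469 × 52.0) = 1 − e^(−3.055) = 1 − 0.04714 ≈ 0.953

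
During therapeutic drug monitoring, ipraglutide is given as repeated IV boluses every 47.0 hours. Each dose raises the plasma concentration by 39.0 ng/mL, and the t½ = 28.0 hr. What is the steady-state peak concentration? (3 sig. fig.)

56.7 ng/mL

k = ln 2 / 28.0 = 0.02476 hr⁻¹
Fraction remaining after one interval: e^(−kτ) = e^(−0.02476 × 47.0) = 0.3124
R = 1 / (1 − 0.3124) = 1.454
Css,max = 39.0 × 1.454 ≈ 56.7 ng/mL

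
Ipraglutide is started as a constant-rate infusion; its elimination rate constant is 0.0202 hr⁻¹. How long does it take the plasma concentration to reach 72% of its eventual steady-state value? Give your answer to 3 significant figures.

f = 1 − e^(−kt)  ⇒  t = −ln(1 − f) / k
t = −ln(1 − 0.72) / 0.02020 = 1.273 / 0.02020 ≈ 63.0 hours

63.0 hours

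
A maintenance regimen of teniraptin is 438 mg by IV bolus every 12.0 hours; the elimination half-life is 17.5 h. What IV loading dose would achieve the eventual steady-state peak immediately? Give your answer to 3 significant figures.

k = ln 2 / 17.5 = 0.03961 h⁻¹
Accumulation ratio R = 1 / (1 − e^(−kτ)) = 1 / (1 − e^(−0.03961×12.0)) = 1 / (1 − 0.6217) = 2.643
Loading dose = maintenance dose × R = 438 × 2.643 ≈ 1160 mg

1160 mg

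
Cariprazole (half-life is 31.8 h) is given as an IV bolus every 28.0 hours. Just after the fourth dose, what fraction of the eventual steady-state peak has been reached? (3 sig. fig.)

0.913

k = ln 2 / 31.8 = 0.02180 h⁻¹
f_n = 1 − e^(−nkτ) = 1 − e^(−4 × 0.02180 × 28.0) = 1 − e^(−2.441) = 1 − 0.08705 ≈ 0.913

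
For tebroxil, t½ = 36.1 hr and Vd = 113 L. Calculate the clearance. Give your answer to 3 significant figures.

2.17 L/hr

k = ln 2 / t½ = ln 2 / 36.1 = 0.01920 hr⁻¹
CL = k · V = 0.01920 × 113 ≈ 2.17 L/hr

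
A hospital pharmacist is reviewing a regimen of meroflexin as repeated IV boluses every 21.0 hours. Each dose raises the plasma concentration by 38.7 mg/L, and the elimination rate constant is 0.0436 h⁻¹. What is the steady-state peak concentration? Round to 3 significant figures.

64.5 mg/L

Fraction remaining after one interval: e^(−kτ) = e^(−0.04360 × 21.0) = 0.4003
R = 1 / (1 − 0.4003) = 1.667
Css,max = 38.7 × 1.667 ≈ 64.5 mg/L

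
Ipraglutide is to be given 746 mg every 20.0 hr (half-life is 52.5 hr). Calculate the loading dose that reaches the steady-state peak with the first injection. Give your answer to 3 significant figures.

k = ln 2 / 52.5 = 0.01320 hr⁻¹
Accumulation ratio R = 1 / (1 − e^(−kτ)) = 1 / (1 − e^(−0.01320×20.0)) = 1 / (1 − 0.7679) = 4.309
Loading dose = maintenance dose × R = 746 × 4.309 ≈ 3210 mg

3210 mg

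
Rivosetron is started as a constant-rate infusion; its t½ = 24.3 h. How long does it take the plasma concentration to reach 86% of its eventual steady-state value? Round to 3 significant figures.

68.9 hours

k = ln 2 / 24.3 = 0.02852 h⁻¹
f = 1 − e^(−kt)  ⇒  t = −ln(1 − f) / k
t = −ln(1 − 0.86) / 0.02852 = 1.966 / 0.02852 ≈ 68.9 hours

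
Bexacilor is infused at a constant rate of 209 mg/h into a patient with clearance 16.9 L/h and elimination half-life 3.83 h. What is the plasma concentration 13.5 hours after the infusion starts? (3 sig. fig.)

11.3 µg/mL

Css = rate / CL = 209 / 16.9 = 12.37 µg/mL
k = ln 2 / 3.83 = 0.1810 h⁻¹
C(t) = Css (1 − e^(−kt)) = 12.37 × (1 − e^(−2.443)) = 12.37 × 0.9131 ≈ 11.3 µg/mL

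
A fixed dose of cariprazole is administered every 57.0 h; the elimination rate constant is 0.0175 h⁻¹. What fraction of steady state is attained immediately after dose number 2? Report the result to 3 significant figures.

0.864

f_n = 1 − e^(−nkτ) = 1 − e^(−2 × 0.01750 × 57.0) = 1 − e^(−1.995) = 1 − 0.1360 ≈ 0.864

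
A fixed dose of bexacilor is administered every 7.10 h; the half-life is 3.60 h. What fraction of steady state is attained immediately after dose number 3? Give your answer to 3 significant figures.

k = ln 2 / 3.60 = 0.1925 h⁻¹
f_n = 1 − e^(−nkτ) = 1 − e^(−3 × 0.1925 × 7.10) = 1 − e^(−4.101) = 1 − 0.01655 ≈ 0.983

0.983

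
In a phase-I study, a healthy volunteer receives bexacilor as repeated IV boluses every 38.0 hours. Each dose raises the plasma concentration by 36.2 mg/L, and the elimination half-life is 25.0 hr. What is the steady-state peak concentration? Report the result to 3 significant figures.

k = ln 2 / 25.0 = 0.02773 hr⁻¹
Fraction remaining after one interval: e^(−kτ) = e^(−0.02773 × 38.0) = 0.3487
R = 1 / (1 − 0.3487) = 1.535
Css,max = 36.2 × 1.535 ≈ 55.6 mg/L

55.6 mg/L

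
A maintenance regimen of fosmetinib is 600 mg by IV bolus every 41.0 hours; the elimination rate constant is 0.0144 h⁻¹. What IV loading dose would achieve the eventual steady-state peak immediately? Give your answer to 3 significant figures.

Accumulation ratio R = 1 / (1 − e^(−kτ)) = 1 / (1 − e^(−0.01440×41.0)) = 1 / (1 − 0.5541) = 2.243
Loading dose = maintenance dose × R = 600 × 2.243 ≈ 1350 mg

1350 mg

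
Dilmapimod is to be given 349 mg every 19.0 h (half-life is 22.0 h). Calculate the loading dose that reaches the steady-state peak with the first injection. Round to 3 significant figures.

775 mg

k = ln 2 / 22.0 = 0.03151 h⁻¹
Accumulation ratio R = 1 / (1 − e^(−kτ)) = 1 / (1 − e^(−0.03151×19.0)) = 1 / (1 − 0.5496) = 2.220
Loading dose = maintenance dose × R = 349 × 2.220 ≈ 775 mg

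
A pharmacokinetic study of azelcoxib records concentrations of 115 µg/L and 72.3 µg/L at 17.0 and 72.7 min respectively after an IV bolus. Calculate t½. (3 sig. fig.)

k = ln(C₁/C₂) / (t₂ − t₁) = ln(115/72.3) / (72.7 − 17.0)
  = 0.4641 / 55.70 = 0.008332 min⁻¹
t½ = ln 2 / k = ln 2 / 0.008332 ≈ 83.2 minutes

83.2 minutes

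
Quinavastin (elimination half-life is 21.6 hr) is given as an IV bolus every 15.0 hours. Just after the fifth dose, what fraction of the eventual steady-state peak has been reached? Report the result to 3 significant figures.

0.910

k = ln 2 / 21.6 = 0.03209 hr⁻¹
f_n = 1 − e^(−nkτ) = 1 − e^(−5 × 0.03209 × 15.0) = 1 − e^(−2.407) = 1 − 0.09011 ≈ 0.910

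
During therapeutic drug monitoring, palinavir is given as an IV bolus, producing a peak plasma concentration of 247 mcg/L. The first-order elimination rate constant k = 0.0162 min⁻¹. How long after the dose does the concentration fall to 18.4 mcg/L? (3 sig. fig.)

160 minutes

C(t) = C₀ e^(−kt)  ⇒  t = ln(C₀/C) / k
t = ln(247/18.4) / 0.01620 = 2.597 / 0.01620 ≈ 160 minutes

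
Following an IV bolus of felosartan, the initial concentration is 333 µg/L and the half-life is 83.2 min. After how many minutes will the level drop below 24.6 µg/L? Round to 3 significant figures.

313 minutes

k = ln 2 / 83.2 = 0.008331 min⁻¹
C(t) = C₀ e^(−kt)  ⇒  t = ln(C₀/C) / k
t = ln(333/24.6) / 0.008331 = 2.605 / 0.008331 ≈ 313 minutes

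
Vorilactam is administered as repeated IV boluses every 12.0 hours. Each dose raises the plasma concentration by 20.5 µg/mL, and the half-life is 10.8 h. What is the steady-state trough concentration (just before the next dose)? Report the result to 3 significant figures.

k = ln 2 / 10.8 = 0.06418 h⁻¹
Fraction remaining after one interval: e^(−kτ) = e^(−0.06418 × 12.0) = 0.4629
R = 1 / (1 − 0.4629) = 1.862
Css,max = 20.5 × 1.862 = 38.17 µg/mL
Css,min = Css,max × e^(−kτ) = 38.17 × 0.4629 ≈ 17.7 µg/mL

17.7 µg/mL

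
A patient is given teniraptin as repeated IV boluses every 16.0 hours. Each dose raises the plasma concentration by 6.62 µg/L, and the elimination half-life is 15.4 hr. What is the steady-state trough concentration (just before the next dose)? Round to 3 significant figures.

k = ln 2 / 15.4 = 0.04501 hr⁻¹
Fraction remaining after one interval: e^(−kτ) = e^(−0.04501 × 16.0) = 0.4867
R = 1 / (1 − 0.4867) = 1.948
Css,max = 6.62 × 1.948 = 12.90 µg/L
Css,min = Css,max × e^(−kτ) = 12.90 × 0.4867 ≈ 6.28 µg/L

6.28 µg/L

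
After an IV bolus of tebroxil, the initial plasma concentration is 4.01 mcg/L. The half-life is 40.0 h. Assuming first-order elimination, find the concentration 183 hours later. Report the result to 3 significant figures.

0.168 mcg/L

k = ln 2 / 40.0 = 0.01733 h⁻¹
C(t) = C₀ e^(−kt) = 4.01 × e^(−0.01733 × 183) = 4.01 × e^(−3.171) = 4.01 × 0.04196 ≈ 0.168 mcg/L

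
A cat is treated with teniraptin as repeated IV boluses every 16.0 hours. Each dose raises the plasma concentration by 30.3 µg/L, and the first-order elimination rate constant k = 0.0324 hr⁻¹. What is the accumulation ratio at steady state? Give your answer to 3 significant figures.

2.47

Fraction remaining after one interval: e^(−kτ) = e^(−0.03240 × 16.0) = 0.5955
R = 1 / (1 − 0.5955) = 1 / 0.4045 ≈ 2.47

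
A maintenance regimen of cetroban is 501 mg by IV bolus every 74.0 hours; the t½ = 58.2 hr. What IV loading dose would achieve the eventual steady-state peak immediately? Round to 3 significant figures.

855 mg

k = ln 2 / 58.2 = 0.01191 hr⁻¹
Accumulation ratio R = 1 / (1 − e^(−kτ)) = 1 / (1 − e^(−0.01191×74.0)) = 1 / (1 − 0.4142) = 1.707
Loading dose = maintenance dose × R = 501 × 1.707 ≈ 855 mg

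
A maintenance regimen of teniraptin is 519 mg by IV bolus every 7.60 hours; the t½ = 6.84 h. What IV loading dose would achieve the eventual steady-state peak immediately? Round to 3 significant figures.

966 mg

k = ln 2 / 6.84 = 0.1013 h⁻¹
Accumulation ratio R = 1 / (1 − e^(−kτ)) = 1 / (1 − e^(−0.1013×7.60)) = 1 / (1 − 0.4629) = 1.862
Loading dose = maintenance dose × R = 519 × 1.862 ≈ 966 mg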